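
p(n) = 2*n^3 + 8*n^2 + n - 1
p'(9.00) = 631.00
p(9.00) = 2114.00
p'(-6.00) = 121.00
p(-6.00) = -151.00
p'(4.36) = 184.82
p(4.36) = 321.20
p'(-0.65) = -6.86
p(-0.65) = 1.18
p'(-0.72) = -7.41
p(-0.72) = 1.68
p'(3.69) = 141.74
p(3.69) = 212.11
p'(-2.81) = 3.42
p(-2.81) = 14.98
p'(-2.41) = -2.71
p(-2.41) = 15.06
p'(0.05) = 1.82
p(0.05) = -0.93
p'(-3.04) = 7.81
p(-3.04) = 13.70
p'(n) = 6*n^2 + 16*n + 1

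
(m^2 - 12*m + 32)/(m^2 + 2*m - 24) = (m - 8)/(m + 6)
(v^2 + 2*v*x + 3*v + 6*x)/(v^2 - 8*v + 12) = (v^2 + 2*v*x + 3*v + 6*x)/(v^2 - 8*v + 12)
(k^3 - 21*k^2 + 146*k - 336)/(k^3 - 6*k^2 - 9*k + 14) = (k^2 - 14*k + 48)/(k^2 + k - 2)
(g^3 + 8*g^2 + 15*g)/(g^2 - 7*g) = (g^2 + 8*g + 15)/(g - 7)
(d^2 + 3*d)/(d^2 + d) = (d + 3)/(d + 1)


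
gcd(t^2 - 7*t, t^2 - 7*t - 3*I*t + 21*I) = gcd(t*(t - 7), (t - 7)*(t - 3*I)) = t - 7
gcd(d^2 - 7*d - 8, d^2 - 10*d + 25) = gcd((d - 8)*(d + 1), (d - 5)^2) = 1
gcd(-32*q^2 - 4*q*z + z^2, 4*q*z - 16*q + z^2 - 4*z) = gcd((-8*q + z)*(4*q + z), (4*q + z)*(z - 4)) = 4*q + z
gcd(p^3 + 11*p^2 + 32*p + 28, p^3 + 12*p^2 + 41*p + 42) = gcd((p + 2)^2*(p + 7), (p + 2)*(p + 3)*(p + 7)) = p^2 + 9*p + 14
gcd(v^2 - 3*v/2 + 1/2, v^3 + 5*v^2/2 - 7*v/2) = v - 1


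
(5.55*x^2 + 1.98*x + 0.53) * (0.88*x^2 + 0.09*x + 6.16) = 4.884*x^4 + 2.2419*x^3 + 34.8326*x^2 + 12.2445*x + 3.2648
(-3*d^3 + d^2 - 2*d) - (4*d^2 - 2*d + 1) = -3*d^3 - 3*d^2 - 1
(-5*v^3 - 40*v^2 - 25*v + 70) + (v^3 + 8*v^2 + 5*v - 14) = -4*v^3 - 32*v^2 - 20*v + 56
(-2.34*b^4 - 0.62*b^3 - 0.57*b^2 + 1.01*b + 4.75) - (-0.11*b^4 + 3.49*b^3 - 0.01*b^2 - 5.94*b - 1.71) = -2.23*b^4 - 4.11*b^3 - 0.56*b^2 + 6.95*b + 6.46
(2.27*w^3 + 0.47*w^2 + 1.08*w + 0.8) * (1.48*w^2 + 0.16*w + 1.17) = 3.3596*w^5 + 1.0588*w^4 + 4.3295*w^3 + 1.9067*w^2 + 1.3916*w + 0.936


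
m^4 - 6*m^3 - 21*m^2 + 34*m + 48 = (m - 8)*(m - 2)*(m + 1)*(m + 3)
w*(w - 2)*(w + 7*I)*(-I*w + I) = -I*w^4 + 7*w^3 + 3*I*w^3 - 21*w^2 - 2*I*w^2 + 14*w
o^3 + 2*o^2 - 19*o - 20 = (o - 4)*(o + 1)*(o + 5)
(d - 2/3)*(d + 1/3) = d^2 - d/3 - 2/9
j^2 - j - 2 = (j - 2)*(j + 1)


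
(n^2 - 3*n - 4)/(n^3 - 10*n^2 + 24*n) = (n + 1)/(n*(n - 6))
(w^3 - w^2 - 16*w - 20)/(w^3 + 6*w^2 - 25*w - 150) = (w^2 + 4*w + 4)/(w^2 + 11*w + 30)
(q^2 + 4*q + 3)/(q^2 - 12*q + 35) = (q^2 + 4*q + 3)/(q^2 - 12*q + 35)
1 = 1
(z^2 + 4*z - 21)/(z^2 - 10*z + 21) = (z + 7)/(z - 7)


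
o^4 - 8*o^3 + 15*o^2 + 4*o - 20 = (o - 5)*(o - 2)^2*(o + 1)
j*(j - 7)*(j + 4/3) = j^3 - 17*j^2/3 - 28*j/3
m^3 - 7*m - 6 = (m - 3)*(m + 1)*(m + 2)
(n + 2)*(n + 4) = n^2 + 6*n + 8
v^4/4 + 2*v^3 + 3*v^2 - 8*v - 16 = (v/4 + 1)*(v - 2)*(v + 2)*(v + 4)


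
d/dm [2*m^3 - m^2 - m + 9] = 6*m^2 - 2*m - 1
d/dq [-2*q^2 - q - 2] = -4*q - 1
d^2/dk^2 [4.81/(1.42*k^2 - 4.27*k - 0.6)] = (19.397768*k^2 - 58.329908*k - 4.81*(2.84*k - 4.27)*(5.68*k - 8.54) - 8.19624)/(-1.42*k^2 + 4.27*k + 0.6)^3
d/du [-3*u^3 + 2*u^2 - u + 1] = -9*u^2 + 4*u - 1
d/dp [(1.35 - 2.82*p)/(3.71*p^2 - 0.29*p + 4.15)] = (10.4622*p^2 - 10.017*p - 11.3115)/(13.7641*p^4 - 2.1518*p^3 + 30.8771*p^2 - 2.407*p + 17.2225)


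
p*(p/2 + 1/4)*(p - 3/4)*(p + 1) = p^4/2 + 3*p^3/8 - 5*p^2/16 - 3*p/16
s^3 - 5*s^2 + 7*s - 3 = (s - 3)*(s - 1)^2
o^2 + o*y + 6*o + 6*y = (o + 6)*(o + y)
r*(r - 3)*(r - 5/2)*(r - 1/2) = r^4 - 6*r^3 + 41*r^2/4 - 15*r/4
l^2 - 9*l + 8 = (l - 8)*(l - 1)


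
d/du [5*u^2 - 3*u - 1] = 10*u - 3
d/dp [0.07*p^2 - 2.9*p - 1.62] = 0.14*p - 2.9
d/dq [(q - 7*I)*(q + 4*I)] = 2*q - 3*I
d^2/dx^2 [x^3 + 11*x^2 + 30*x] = 6*x + 22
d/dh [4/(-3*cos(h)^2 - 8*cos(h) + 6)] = -8*(3*cos(h) + 4)*sin(h)/(3*cos(h)^2 + 8*cos(h) - 6)^2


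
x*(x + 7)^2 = x^3 + 14*x^2 + 49*x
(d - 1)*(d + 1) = d^2 - 1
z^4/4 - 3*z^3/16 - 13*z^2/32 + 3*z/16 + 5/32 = (z/4 + 1/4)*(z - 5/4)*(z - 1)*(z + 1/2)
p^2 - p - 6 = (p - 3)*(p + 2)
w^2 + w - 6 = (w - 2)*(w + 3)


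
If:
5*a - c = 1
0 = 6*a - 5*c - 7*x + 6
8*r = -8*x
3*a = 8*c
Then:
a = 8/37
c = 3/37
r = -255/259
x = 255/259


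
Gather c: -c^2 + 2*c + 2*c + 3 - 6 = -c^2 + 4*c - 3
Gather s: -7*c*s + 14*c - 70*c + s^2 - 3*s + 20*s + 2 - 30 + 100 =-56*c + s^2 + s*(17 - 7*c) + 72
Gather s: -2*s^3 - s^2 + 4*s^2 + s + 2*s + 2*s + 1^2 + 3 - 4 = -2*s^3 + 3*s^2 + 5*s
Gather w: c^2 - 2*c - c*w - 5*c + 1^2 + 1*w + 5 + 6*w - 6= c^2 - 7*c + w*(7 - c)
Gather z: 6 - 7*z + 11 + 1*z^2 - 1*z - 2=z^2 - 8*z + 15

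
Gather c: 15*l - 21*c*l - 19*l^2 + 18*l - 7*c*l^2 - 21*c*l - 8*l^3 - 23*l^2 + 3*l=c*(-7*l^2 - 42*l) - 8*l^3 - 42*l^2 + 36*l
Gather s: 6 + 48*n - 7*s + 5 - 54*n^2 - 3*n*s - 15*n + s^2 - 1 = -54*n^2 + 33*n + s^2 + s*(-3*n - 7) + 10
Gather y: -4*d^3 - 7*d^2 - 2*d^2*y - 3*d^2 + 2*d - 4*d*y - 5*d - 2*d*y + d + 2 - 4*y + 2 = -4*d^3 - 10*d^2 - 2*d + y*(-2*d^2 - 6*d - 4) + 4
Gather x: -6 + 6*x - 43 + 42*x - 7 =48*x - 56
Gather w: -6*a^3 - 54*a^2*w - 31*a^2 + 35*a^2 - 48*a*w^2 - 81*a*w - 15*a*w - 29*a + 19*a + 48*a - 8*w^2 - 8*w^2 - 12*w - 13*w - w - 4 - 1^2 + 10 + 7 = -6*a^3 + 4*a^2 + 38*a + w^2*(-48*a - 16) + w*(-54*a^2 - 96*a - 26) + 12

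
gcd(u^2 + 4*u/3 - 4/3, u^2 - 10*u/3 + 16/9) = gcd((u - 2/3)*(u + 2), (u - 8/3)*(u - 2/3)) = u - 2/3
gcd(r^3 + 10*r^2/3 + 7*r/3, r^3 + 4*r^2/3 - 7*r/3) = r^2 + 7*r/3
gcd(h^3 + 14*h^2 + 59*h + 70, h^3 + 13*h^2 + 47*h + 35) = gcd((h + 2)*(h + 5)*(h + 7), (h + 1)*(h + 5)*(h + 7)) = h^2 + 12*h + 35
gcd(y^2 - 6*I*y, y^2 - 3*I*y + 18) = y - 6*I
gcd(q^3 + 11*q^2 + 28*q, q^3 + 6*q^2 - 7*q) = q^2 + 7*q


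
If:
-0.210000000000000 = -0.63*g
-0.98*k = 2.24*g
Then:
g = 0.33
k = -0.76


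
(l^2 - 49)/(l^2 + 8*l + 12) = (l^2 - 49)/(l^2 + 8*l + 12)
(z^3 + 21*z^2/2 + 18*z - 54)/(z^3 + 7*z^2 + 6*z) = (z^2 + 9*z/2 - 9)/(z*(z + 1))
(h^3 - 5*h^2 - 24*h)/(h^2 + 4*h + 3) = h*(h - 8)/(h + 1)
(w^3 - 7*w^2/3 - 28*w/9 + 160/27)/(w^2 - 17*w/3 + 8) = (w^2 + w/3 - 20/9)/(w - 3)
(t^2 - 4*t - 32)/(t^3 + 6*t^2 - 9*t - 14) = (t^2 - 4*t - 32)/(t^3 + 6*t^2 - 9*t - 14)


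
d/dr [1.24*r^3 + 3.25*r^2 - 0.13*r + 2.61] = 3.72*r^2 + 6.5*r - 0.13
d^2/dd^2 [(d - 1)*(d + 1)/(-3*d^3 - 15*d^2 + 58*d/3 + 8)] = 6*(-81*d^6 - 1080*d^4 - 882*d^3 + 1269*d^2 - 7182*d + 3868)/(729*d^9 + 10935*d^8 + 40581*d^7 - 55647*d^6 - 319842*d^5 + 383508*d^4 + 196280*d^3 - 164448*d^2 - 100224*d - 13824)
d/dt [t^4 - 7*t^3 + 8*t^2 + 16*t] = 4*t^3 - 21*t^2 + 16*t + 16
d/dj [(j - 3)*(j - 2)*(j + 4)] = 3*j^2 - 2*j - 14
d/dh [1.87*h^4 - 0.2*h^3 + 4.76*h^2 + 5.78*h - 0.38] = 7.48*h^3 - 0.6*h^2 + 9.52*h + 5.78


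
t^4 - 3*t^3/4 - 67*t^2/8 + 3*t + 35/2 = (t - 5/2)*(t - 2)*(t + 7/4)*(t + 2)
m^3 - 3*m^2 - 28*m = m*(m - 7)*(m + 4)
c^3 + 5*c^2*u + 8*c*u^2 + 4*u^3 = (c + u)*(c + 2*u)^2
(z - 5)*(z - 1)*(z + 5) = z^3 - z^2 - 25*z + 25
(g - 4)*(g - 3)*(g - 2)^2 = g^4 - 11*g^3 + 44*g^2 - 76*g + 48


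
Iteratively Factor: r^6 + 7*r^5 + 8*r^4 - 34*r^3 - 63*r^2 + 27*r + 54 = (r + 3)*(r^5 + 4*r^4 - 4*r^3 - 22*r^2 + 3*r + 18) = (r - 1)*(r + 3)*(r^4 + 5*r^3 + r^2 - 21*r - 18) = (r - 1)*(r + 3)^2*(r^3 + 2*r^2 - 5*r - 6) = (r - 1)*(r + 3)^3*(r^2 - r - 2) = (r - 2)*(r - 1)*(r + 3)^3*(r + 1)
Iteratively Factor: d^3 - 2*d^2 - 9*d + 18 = (d + 3)*(d^2 - 5*d + 6) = (d - 2)*(d + 3)*(d - 3)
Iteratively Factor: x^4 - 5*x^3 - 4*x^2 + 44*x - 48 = (x - 2)*(x^3 - 3*x^2 - 10*x + 24) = (x - 2)^2*(x^2 - x - 12) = (x - 2)^2*(x + 3)*(x - 4)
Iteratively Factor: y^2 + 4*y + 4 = (y + 2)*(y + 2)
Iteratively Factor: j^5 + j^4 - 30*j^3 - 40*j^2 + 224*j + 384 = (j - 4)*(j^4 + 5*j^3 - 10*j^2 - 80*j - 96) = (j - 4)*(j + 2)*(j^3 + 3*j^2 - 16*j - 48) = (j - 4)^2*(j + 2)*(j^2 + 7*j + 12) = (j - 4)^2*(j + 2)*(j + 3)*(j + 4)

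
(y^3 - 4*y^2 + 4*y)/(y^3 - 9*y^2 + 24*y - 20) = y/(y - 5)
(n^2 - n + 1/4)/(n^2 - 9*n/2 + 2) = (n - 1/2)/(n - 4)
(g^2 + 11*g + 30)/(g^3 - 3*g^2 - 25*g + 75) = (g + 6)/(g^2 - 8*g + 15)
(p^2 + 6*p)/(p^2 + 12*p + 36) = p/(p + 6)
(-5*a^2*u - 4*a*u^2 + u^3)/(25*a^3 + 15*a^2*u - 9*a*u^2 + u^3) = u/(-5*a + u)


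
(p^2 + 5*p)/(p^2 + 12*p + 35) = p/(p + 7)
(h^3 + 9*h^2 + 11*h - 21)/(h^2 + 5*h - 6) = (h^2 + 10*h + 21)/(h + 6)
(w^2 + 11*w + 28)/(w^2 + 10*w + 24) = (w + 7)/(w + 6)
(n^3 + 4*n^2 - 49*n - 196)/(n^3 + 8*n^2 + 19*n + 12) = (n^2 - 49)/(n^2 + 4*n + 3)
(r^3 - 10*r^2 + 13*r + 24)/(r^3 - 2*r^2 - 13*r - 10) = (r^2 - 11*r + 24)/(r^2 - 3*r - 10)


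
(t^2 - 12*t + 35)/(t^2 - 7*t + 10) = (t - 7)/(t - 2)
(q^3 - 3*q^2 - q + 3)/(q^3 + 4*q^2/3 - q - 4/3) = 3*(q - 3)/(3*q + 4)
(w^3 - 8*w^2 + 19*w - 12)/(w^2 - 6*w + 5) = (w^2 - 7*w + 12)/(w - 5)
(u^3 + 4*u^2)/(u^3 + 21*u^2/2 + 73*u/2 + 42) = 2*u^2/(2*u^2 + 13*u + 21)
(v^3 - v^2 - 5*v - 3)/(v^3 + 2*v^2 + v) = (v - 3)/v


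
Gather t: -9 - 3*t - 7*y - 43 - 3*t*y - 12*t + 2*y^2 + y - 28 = t*(-3*y - 15) + 2*y^2 - 6*y - 80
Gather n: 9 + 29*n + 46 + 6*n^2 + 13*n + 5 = 6*n^2 + 42*n + 60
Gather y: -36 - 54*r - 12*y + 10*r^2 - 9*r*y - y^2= 10*r^2 - 54*r - y^2 + y*(-9*r - 12) - 36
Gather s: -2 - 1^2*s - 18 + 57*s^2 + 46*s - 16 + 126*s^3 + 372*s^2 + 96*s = 126*s^3 + 429*s^2 + 141*s - 36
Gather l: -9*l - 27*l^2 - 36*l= -27*l^2 - 45*l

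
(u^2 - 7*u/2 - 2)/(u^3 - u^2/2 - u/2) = (u - 4)/(u*(u - 1))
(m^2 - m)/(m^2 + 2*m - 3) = m/(m + 3)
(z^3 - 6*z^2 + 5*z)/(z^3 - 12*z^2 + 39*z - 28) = z*(z - 5)/(z^2 - 11*z + 28)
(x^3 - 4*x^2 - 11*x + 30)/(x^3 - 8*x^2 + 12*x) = (x^2 - 2*x - 15)/(x*(x - 6))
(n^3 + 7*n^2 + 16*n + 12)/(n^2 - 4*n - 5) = (n^3 + 7*n^2 + 16*n + 12)/(n^2 - 4*n - 5)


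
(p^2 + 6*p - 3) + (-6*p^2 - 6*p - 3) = -5*p^2 - 6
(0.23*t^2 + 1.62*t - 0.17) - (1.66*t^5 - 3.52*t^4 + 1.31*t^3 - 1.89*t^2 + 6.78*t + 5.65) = -1.66*t^5 + 3.52*t^4 - 1.31*t^3 + 2.12*t^2 - 5.16*t - 5.82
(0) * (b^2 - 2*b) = 0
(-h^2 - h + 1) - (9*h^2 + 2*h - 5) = -10*h^2 - 3*h + 6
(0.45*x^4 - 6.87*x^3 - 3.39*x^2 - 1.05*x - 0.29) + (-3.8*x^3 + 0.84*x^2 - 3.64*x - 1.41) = 0.45*x^4 - 10.67*x^3 - 2.55*x^2 - 4.69*x - 1.7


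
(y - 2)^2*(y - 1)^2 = y^4 - 6*y^3 + 13*y^2 - 12*y + 4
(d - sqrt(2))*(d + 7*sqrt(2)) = d^2 + 6*sqrt(2)*d - 14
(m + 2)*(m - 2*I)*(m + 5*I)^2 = m^4 + 2*m^3 + 8*I*m^3 - 5*m^2 + 16*I*m^2 - 10*m + 50*I*m + 100*I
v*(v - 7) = v^2 - 7*v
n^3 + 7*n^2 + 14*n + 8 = (n + 1)*(n + 2)*(n + 4)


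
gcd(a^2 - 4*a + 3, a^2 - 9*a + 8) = a - 1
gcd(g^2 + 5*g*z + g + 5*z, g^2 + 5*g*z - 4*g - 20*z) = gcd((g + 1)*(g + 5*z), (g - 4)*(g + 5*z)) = g + 5*z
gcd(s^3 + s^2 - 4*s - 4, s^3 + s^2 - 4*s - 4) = s^3 + s^2 - 4*s - 4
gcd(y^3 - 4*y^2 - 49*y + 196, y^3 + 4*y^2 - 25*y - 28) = y^2 + 3*y - 28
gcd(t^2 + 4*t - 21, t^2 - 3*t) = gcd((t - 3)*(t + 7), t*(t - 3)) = t - 3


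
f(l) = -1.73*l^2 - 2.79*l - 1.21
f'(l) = -3.46*l - 2.79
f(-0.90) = -0.10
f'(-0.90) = 0.32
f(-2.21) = -3.49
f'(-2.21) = 4.86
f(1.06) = -6.11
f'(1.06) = -6.46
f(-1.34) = -0.58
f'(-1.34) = 1.85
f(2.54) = -19.46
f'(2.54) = -11.58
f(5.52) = -69.32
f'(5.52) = -21.89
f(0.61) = -3.56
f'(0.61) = -4.90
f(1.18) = -6.91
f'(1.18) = -6.87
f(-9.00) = -116.23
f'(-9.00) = 28.35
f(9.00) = -166.45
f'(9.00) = -33.93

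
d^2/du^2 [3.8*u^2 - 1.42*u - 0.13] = 7.60000000000000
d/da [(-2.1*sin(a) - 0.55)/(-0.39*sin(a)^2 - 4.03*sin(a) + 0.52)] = (-0.428999999999999*sin(a) + 0.4095*cos(2*a) - 3.718)*cos(a)/(0.39*sin(a)^2 + 4.03*sin(a) - 0.52)^2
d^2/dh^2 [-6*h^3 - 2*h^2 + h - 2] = -36*h - 4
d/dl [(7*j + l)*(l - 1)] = 7*j + 2*l - 1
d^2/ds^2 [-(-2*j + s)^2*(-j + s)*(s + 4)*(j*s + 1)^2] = 24*j^5*s + 32*j^5 - 96*j^4*s^2 - 192*j^4*s + 16*j^4 + 100*j^3*s^3 + 240*j^3*s^2 - 96*j^3*s - 128*j^3 - 30*j^2*s^4 - 80*j^2*s^3 + 120*j^2*s^2 + 240*j^2*s - 16*j^2 - 40*j*s^3 - 96*j*s^2 + 30*j*s + 40*j - 12*s^2 - 24*s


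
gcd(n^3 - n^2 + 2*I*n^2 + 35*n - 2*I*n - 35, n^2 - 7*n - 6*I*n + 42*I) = 1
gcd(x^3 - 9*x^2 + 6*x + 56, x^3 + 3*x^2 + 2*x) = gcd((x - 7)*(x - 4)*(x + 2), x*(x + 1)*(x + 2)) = x + 2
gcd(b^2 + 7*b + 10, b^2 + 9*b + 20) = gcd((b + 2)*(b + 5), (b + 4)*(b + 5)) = b + 5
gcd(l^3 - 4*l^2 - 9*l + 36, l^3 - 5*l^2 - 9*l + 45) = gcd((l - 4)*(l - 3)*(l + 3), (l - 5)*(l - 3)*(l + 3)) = l^2 - 9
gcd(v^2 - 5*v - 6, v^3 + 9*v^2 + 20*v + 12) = v + 1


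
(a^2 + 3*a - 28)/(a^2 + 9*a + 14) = (a - 4)/(a + 2)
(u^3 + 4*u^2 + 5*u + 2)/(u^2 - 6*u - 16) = (u^2 + 2*u + 1)/(u - 8)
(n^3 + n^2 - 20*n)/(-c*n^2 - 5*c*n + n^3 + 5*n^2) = (4 - n)/(c - n)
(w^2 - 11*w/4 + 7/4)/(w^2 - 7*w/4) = (w - 1)/w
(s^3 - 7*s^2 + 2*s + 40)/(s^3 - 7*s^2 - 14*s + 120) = (s^2 - 2*s - 8)/(s^2 - 2*s - 24)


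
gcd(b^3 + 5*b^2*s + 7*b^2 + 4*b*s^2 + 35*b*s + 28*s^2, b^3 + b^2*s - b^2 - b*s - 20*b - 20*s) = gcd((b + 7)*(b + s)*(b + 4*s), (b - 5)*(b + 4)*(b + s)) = b + s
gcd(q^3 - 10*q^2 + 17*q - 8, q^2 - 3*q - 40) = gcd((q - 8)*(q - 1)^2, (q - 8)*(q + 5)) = q - 8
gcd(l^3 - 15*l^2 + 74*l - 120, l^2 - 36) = l - 6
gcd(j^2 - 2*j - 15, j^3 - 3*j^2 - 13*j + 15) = j^2 - 2*j - 15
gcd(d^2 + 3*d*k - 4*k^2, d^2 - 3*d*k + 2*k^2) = d - k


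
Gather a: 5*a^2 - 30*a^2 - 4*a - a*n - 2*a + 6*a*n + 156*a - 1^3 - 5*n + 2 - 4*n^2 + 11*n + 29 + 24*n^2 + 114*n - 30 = -25*a^2 + a*(5*n + 150) + 20*n^2 + 120*n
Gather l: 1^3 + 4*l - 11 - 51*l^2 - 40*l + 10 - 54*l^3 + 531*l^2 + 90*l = -54*l^3 + 480*l^2 + 54*l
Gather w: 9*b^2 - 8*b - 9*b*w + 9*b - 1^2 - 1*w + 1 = 9*b^2 + b + w*(-9*b - 1)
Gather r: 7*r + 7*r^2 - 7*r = 7*r^2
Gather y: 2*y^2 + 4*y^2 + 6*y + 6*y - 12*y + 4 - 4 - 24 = 6*y^2 - 24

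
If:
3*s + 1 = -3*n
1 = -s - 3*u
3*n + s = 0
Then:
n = 1/6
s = -1/2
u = -1/6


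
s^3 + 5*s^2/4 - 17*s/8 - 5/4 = (s - 5/4)*(s + 1/2)*(s + 2)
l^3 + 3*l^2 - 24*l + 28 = (l - 2)^2*(l + 7)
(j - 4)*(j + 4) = j^2 - 16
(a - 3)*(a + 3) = a^2 - 9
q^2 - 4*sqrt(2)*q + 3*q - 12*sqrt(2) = (q + 3)*(q - 4*sqrt(2))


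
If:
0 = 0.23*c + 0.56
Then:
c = -2.43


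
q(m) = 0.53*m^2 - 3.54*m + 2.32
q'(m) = 1.06*m - 3.54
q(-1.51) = 8.87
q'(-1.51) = -5.14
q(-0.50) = 4.22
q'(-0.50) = -4.07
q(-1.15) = 7.09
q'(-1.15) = -4.76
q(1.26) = -1.30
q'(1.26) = -2.20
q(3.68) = -3.53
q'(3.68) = 0.36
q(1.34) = -1.47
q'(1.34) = -2.12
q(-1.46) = 8.62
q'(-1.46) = -5.09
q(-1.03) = 6.53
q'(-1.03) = -4.63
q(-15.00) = 174.67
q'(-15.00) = -19.44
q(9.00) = 13.39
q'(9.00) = 6.00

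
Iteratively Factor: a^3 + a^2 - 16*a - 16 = (a + 1)*(a^2 - 16) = (a + 1)*(a + 4)*(a - 4)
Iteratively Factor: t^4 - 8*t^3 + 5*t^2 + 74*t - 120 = (t - 4)*(t^3 - 4*t^2 - 11*t + 30) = (t - 4)*(t + 3)*(t^2 - 7*t + 10) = (t - 4)*(t - 2)*(t + 3)*(t - 5)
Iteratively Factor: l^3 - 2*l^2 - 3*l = (l - 3)*(l^2 + l) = l*(l - 3)*(l + 1)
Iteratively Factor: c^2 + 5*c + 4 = (c + 4)*(c + 1)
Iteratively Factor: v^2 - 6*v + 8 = (v - 4)*(v - 2)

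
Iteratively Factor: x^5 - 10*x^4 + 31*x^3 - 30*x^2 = (x)*(x^4 - 10*x^3 + 31*x^2 - 30*x) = x^2*(x^3 - 10*x^2 + 31*x - 30) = x^2*(x - 2)*(x^2 - 8*x + 15) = x^2*(x - 5)*(x - 2)*(x - 3)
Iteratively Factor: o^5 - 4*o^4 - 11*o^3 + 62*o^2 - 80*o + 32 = (o - 2)*(o^4 - 2*o^3 - 15*o^2 + 32*o - 16) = (o - 2)*(o - 1)*(o^3 - o^2 - 16*o + 16) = (o - 2)*(o - 1)*(o + 4)*(o^2 - 5*o + 4) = (o - 2)*(o - 1)^2*(o + 4)*(o - 4)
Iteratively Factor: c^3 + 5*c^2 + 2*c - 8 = (c + 2)*(c^2 + 3*c - 4) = (c + 2)*(c + 4)*(c - 1)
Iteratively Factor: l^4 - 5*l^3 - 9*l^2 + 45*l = (l - 3)*(l^3 - 2*l^2 - 15*l) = l*(l - 3)*(l^2 - 2*l - 15) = l*(l - 5)*(l - 3)*(l + 3)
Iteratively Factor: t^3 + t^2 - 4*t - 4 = (t + 1)*(t^2 - 4) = (t + 1)*(t + 2)*(t - 2)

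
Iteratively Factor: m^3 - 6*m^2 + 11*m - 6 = (m - 3)*(m^2 - 3*m + 2) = (m - 3)*(m - 2)*(m - 1)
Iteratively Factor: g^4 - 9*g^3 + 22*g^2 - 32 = (g - 4)*(g^3 - 5*g^2 + 2*g + 8) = (g - 4)^2*(g^2 - g - 2) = (g - 4)^2*(g - 2)*(g + 1)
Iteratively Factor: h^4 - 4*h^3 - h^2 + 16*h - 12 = (h - 3)*(h^3 - h^2 - 4*h + 4) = (h - 3)*(h - 2)*(h^2 + h - 2) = (h - 3)*(h - 2)*(h - 1)*(h + 2)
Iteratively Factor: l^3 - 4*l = (l - 2)*(l^2 + 2*l) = (l - 2)*(l + 2)*(l)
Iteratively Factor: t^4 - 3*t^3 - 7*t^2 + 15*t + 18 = (t - 3)*(t^3 - 7*t - 6) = (t - 3)^2*(t^2 + 3*t + 2) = (t - 3)^2*(t + 2)*(t + 1)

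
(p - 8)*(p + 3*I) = p^2 - 8*p + 3*I*p - 24*I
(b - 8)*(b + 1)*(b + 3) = b^3 - 4*b^2 - 29*b - 24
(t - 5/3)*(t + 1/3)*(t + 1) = t^3 - t^2/3 - 17*t/9 - 5/9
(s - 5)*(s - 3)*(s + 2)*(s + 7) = s^4 + s^3 - 43*s^2 + 23*s + 210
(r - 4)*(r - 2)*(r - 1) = r^3 - 7*r^2 + 14*r - 8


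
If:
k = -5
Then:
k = -5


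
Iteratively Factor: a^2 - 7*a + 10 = (a - 5)*(a - 2)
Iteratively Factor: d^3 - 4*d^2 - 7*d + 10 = (d - 1)*(d^2 - 3*d - 10) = (d - 5)*(d - 1)*(d + 2)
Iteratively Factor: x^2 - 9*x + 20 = (x - 4)*(x - 5)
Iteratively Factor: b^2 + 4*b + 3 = (b + 1)*(b + 3)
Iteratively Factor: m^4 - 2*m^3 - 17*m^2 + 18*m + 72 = (m - 3)*(m^3 + m^2 - 14*m - 24) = (m - 3)*(m + 2)*(m^2 - m - 12) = (m - 3)*(m + 2)*(m + 3)*(m - 4)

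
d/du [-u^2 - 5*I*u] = -2*u - 5*I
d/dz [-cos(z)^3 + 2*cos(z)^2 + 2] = (3*cos(z) - 4)*sin(z)*cos(z)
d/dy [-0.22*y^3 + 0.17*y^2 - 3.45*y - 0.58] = -0.66*y^2 + 0.34*y - 3.45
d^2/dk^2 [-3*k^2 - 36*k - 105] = -6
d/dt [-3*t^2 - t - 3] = -6*t - 1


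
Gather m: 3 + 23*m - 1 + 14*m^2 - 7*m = 14*m^2 + 16*m + 2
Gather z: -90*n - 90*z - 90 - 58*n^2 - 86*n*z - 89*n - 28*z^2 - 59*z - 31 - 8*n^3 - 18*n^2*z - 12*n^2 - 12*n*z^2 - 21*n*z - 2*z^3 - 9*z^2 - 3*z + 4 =-8*n^3 - 70*n^2 - 179*n - 2*z^3 + z^2*(-12*n - 37) + z*(-18*n^2 - 107*n - 152) - 117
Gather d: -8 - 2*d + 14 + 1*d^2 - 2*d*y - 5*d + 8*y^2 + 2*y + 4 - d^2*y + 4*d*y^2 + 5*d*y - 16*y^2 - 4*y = d^2*(1 - y) + d*(4*y^2 + 3*y - 7) - 8*y^2 - 2*y + 10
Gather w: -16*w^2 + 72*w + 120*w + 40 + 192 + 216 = -16*w^2 + 192*w + 448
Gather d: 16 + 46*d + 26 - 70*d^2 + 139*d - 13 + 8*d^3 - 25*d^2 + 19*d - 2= 8*d^3 - 95*d^2 + 204*d + 27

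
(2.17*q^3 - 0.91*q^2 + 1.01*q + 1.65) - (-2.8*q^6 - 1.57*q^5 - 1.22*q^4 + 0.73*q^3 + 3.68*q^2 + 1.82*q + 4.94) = 2.8*q^6 + 1.57*q^5 + 1.22*q^4 + 1.44*q^3 - 4.59*q^2 - 0.81*q - 3.29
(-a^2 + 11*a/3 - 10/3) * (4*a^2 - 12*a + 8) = -4*a^4 + 80*a^3/3 - 196*a^2/3 + 208*a/3 - 80/3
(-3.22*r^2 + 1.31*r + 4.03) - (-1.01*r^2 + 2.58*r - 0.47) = -2.21*r^2 - 1.27*r + 4.5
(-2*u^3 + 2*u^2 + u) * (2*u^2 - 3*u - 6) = -4*u^5 + 10*u^4 + 8*u^3 - 15*u^2 - 6*u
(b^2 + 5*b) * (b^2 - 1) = b^4 + 5*b^3 - b^2 - 5*b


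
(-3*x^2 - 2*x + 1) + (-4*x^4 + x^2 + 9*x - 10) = -4*x^4 - 2*x^2 + 7*x - 9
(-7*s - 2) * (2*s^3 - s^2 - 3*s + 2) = -14*s^4 + 3*s^3 + 23*s^2 - 8*s - 4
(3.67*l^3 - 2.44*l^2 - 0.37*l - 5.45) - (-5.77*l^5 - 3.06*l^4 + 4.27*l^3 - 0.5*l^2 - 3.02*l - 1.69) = 5.77*l^5 + 3.06*l^4 - 0.6*l^3 - 1.94*l^2 + 2.65*l - 3.76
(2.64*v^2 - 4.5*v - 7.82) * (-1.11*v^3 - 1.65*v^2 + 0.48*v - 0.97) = -2.9304*v^5 + 0.639*v^4 + 17.3724*v^3 + 8.1822*v^2 + 0.6114*v + 7.5854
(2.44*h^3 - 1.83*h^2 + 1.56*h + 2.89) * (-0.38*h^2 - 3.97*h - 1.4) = -0.9272*h^5 - 8.9914*h^4 + 3.2563*h^3 - 4.7294*h^2 - 13.6573*h - 4.046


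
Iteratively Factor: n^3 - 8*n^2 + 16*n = (n - 4)*(n^2 - 4*n) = n*(n - 4)*(n - 4)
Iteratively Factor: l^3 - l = (l + 1)*(l^2 - l) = l*(l + 1)*(l - 1)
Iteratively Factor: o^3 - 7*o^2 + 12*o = (o - 4)*(o^2 - 3*o) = o*(o - 4)*(o - 3)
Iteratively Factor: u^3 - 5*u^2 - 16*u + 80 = (u - 4)*(u^2 - u - 20) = (u - 4)*(u + 4)*(u - 5)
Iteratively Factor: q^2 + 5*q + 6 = (q + 3)*(q + 2)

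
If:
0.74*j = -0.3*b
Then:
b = -2.46666666666667*j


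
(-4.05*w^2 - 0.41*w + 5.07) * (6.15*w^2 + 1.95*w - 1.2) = -24.9075*w^4 - 10.419*w^3 + 35.241*w^2 + 10.3785*w - 6.084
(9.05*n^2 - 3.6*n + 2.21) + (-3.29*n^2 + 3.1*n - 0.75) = 5.76*n^2 - 0.5*n + 1.46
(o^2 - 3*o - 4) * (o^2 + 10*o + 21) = o^4 + 7*o^3 - 13*o^2 - 103*o - 84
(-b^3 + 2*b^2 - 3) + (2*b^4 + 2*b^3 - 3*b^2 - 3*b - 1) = 2*b^4 + b^3 - b^2 - 3*b - 4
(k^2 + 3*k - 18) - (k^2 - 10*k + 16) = 13*k - 34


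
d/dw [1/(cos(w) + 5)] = sin(w)/(cos(w) + 5)^2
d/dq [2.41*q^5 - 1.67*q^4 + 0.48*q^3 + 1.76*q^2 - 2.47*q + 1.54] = 12.05*q^4 - 6.68*q^3 + 1.44*q^2 + 3.52*q - 2.47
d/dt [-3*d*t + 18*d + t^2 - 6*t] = -3*d + 2*t - 6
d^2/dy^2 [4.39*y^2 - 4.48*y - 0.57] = 8.78000000000000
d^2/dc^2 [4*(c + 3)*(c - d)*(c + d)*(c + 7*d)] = 48*c^2 + 168*c*d + 72*c - 8*d^2 + 168*d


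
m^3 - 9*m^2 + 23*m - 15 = (m - 5)*(m - 3)*(m - 1)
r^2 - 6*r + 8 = (r - 4)*(r - 2)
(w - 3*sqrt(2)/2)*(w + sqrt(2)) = w^2 - sqrt(2)*w/2 - 3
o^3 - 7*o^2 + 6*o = o*(o - 6)*(o - 1)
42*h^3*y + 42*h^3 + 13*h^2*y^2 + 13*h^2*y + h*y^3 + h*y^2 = (6*h + y)*(7*h + y)*(h*y + h)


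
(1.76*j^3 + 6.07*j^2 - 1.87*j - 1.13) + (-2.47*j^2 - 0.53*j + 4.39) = 1.76*j^3 + 3.6*j^2 - 2.4*j + 3.26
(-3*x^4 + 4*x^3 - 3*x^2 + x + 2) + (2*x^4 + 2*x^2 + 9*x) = -x^4 + 4*x^3 - x^2 + 10*x + 2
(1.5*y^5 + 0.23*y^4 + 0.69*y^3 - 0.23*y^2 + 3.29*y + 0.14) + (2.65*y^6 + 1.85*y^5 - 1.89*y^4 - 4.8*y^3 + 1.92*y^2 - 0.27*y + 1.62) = 2.65*y^6 + 3.35*y^5 - 1.66*y^4 - 4.11*y^3 + 1.69*y^2 + 3.02*y + 1.76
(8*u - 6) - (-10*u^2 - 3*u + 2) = 10*u^2 + 11*u - 8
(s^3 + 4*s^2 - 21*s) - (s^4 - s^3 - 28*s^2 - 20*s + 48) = -s^4 + 2*s^3 + 32*s^2 - s - 48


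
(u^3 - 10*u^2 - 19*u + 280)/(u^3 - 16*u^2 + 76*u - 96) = (u^2 - 2*u - 35)/(u^2 - 8*u + 12)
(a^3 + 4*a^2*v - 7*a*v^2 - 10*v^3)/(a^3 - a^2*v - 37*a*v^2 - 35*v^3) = (-a + 2*v)/(-a + 7*v)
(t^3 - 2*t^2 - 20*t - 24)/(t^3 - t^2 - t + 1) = (t^3 - 2*t^2 - 20*t - 24)/(t^3 - t^2 - t + 1)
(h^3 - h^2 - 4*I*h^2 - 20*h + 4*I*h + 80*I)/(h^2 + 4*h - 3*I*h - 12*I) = (h^2 - h*(5 + 4*I) + 20*I)/(h - 3*I)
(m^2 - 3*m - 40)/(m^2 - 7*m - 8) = (m + 5)/(m + 1)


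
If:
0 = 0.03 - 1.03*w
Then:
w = 0.03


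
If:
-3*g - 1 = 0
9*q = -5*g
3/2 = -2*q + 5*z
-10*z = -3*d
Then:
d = 101/81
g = -1/3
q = 5/27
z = 101/270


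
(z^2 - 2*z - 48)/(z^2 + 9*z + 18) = (z - 8)/(z + 3)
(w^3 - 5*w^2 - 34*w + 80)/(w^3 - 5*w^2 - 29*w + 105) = (w^2 - 10*w + 16)/(w^2 - 10*w + 21)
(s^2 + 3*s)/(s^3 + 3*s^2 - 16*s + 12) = s*(s + 3)/(s^3 + 3*s^2 - 16*s + 12)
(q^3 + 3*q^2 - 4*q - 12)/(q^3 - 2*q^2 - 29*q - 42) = (q - 2)/(q - 7)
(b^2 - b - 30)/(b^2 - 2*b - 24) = (b + 5)/(b + 4)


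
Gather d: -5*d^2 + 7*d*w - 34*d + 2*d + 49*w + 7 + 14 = -5*d^2 + d*(7*w - 32) + 49*w + 21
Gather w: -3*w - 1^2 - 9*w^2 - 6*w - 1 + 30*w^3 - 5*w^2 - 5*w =30*w^3 - 14*w^2 - 14*w - 2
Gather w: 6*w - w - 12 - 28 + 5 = 5*w - 35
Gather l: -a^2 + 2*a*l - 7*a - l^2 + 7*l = -a^2 - 7*a - l^2 + l*(2*a + 7)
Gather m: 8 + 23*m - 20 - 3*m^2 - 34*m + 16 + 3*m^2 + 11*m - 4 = 0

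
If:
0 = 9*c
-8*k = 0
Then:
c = 0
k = 0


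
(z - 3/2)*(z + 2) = z^2 + z/2 - 3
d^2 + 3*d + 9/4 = (d + 3/2)^2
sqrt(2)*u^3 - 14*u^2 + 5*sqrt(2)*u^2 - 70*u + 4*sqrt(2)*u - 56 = (u + 4)*(u - 7*sqrt(2))*(sqrt(2)*u + sqrt(2))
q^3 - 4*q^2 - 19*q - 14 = (q - 7)*(q + 1)*(q + 2)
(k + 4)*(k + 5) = k^2 + 9*k + 20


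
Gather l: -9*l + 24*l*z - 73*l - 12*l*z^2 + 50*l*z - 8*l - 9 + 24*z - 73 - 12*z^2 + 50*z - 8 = l*(-12*z^2 + 74*z - 90) - 12*z^2 + 74*z - 90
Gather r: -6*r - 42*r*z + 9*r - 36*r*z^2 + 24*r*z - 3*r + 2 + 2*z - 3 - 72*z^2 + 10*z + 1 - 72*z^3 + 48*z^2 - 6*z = r*(-36*z^2 - 18*z) - 72*z^3 - 24*z^2 + 6*z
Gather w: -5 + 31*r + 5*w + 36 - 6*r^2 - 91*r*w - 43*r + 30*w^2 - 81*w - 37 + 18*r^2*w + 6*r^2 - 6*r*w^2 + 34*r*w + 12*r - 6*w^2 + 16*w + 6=w^2*(24 - 6*r) + w*(18*r^2 - 57*r - 60)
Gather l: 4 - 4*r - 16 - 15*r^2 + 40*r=-15*r^2 + 36*r - 12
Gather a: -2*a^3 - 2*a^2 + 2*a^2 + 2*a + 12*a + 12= -2*a^3 + 14*a + 12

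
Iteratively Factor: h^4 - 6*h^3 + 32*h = (h)*(h^3 - 6*h^2 + 32) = h*(h - 4)*(h^2 - 2*h - 8) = h*(h - 4)*(h + 2)*(h - 4)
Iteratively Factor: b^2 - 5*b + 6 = (b - 2)*(b - 3)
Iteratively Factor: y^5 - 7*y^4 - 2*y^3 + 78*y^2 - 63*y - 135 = (y - 3)*(y^4 - 4*y^3 - 14*y^2 + 36*y + 45) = (y - 3)*(y + 1)*(y^3 - 5*y^2 - 9*y + 45) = (y - 3)^2*(y + 1)*(y^2 - 2*y - 15) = (y - 3)^2*(y + 1)*(y + 3)*(y - 5)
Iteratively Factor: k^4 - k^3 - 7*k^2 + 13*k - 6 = (k - 1)*(k^3 - 7*k + 6) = (k - 1)*(k + 3)*(k^2 - 3*k + 2) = (k - 2)*(k - 1)*(k + 3)*(k - 1)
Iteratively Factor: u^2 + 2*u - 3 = (u + 3)*(u - 1)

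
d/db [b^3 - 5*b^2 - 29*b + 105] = 3*b^2 - 10*b - 29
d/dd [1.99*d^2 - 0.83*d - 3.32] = 3.98*d - 0.83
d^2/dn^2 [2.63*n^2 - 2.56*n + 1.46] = 5.26000000000000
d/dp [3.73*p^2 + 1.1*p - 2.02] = 7.46*p + 1.1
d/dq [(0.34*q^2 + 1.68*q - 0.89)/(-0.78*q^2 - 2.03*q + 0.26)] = (0.6202*q^2 - 1.2116*q - 1.3699)/(0.6084*q^4 + 3.1668*q^3 + 3.7153*q^2 - 1.0556*q + 0.0676)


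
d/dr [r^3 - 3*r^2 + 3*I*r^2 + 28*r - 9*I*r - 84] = 3*r^2 + 6*r*(-1 + I) + 28 - 9*I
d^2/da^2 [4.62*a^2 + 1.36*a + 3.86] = 9.24000000000000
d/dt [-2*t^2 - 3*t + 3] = -4*t - 3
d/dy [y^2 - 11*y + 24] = 2*y - 11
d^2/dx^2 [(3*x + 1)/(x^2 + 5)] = 2*(4*x^2*(3*x + 1) - (9*x + 1)*(x^2 + 5))/(x^2 + 5)^3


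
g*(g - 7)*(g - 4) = g^3 - 11*g^2 + 28*g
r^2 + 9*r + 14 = (r + 2)*(r + 7)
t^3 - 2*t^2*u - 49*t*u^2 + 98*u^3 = (t - 7*u)*(t - 2*u)*(t + 7*u)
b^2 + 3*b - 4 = (b - 1)*(b + 4)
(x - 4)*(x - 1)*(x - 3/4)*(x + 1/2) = x^4 - 21*x^3/4 + 39*x^2/8 + 7*x/8 - 3/2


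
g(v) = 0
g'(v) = 0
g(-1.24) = 0.00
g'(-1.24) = 0.00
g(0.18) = 0.00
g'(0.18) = 0.00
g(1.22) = 0.00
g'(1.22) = 0.00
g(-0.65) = 0.00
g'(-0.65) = 0.00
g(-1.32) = 0.00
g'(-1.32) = 0.00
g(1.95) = 0.00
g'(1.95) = 0.00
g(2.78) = 0.00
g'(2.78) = 0.00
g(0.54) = 0.00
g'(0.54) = 0.00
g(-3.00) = 0.00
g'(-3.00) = 0.00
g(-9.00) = 0.00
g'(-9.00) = 0.00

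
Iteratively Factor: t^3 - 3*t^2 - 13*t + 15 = (t - 5)*(t^2 + 2*t - 3) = (t - 5)*(t - 1)*(t + 3)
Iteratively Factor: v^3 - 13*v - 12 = (v + 3)*(v^2 - 3*v - 4) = (v + 1)*(v + 3)*(v - 4)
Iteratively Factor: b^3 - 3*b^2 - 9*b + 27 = (b + 3)*(b^2 - 6*b + 9) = (b - 3)*(b + 3)*(b - 3)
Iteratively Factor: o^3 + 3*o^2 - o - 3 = (o - 1)*(o^2 + 4*o + 3) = (o - 1)*(o + 1)*(o + 3)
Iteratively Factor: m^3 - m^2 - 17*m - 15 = (m + 1)*(m^2 - 2*m - 15) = (m - 5)*(m + 1)*(m + 3)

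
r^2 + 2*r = r*(r + 2)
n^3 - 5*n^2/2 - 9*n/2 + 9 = (n - 3)*(n - 3/2)*(n + 2)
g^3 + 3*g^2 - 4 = (g - 1)*(g + 2)^2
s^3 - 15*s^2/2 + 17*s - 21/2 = (s - 7/2)*(s - 3)*(s - 1)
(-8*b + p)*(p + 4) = -8*b*p - 32*b + p^2 + 4*p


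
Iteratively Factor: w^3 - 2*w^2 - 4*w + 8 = (w - 2)*(w^2 - 4) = (w - 2)^2*(w + 2)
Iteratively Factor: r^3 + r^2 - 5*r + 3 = (r + 3)*(r^2 - 2*r + 1) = (r - 1)*(r + 3)*(r - 1)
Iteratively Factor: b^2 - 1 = (b + 1)*(b - 1)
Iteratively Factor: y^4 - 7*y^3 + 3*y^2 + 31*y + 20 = (y - 4)*(y^3 - 3*y^2 - 9*y - 5) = (y - 4)*(y + 1)*(y^2 - 4*y - 5) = (y - 5)*(y - 4)*(y + 1)*(y + 1)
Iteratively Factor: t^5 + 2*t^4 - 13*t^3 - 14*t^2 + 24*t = (t - 1)*(t^4 + 3*t^3 - 10*t^2 - 24*t) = (t - 1)*(t + 2)*(t^3 + t^2 - 12*t) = (t - 3)*(t - 1)*(t + 2)*(t^2 + 4*t) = t*(t - 3)*(t - 1)*(t + 2)*(t + 4)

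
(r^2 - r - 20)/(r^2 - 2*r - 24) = (r - 5)/(r - 6)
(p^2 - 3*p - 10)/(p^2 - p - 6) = (p - 5)/(p - 3)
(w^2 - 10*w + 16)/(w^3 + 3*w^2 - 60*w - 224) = (w - 2)/(w^2 + 11*w + 28)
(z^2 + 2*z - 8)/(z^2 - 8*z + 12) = (z + 4)/(z - 6)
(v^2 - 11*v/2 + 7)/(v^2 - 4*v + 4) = (v - 7/2)/(v - 2)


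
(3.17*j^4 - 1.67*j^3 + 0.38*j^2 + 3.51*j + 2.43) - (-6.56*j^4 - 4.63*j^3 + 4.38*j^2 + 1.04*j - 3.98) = 9.73*j^4 + 2.96*j^3 - 4.0*j^2 + 2.47*j + 6.41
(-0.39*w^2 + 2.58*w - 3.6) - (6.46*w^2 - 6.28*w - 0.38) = -6.85*w^2 + 8.86*w - 3.22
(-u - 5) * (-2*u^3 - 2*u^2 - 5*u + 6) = 2*u^4 + 12*u^3 + 15*u^2 + 19*u - 30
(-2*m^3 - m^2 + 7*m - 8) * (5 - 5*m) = 10*m^4 - 5*m^3 - 40*m^2 + 75*m - 40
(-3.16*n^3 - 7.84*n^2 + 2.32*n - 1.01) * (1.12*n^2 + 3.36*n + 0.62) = -3.5392*n^5 - 19.3984*n^4 - 25.7032*n^3 + 1.8032*n^2 - 1.9552*n - 0.6262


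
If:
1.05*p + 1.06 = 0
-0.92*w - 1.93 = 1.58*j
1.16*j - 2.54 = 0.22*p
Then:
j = 2.00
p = -1.01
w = -5.53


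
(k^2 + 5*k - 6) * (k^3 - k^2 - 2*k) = k^5 + 4*k^4 - 13*k^3 - 4*k^2 + 12*k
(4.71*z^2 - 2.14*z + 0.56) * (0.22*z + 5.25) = 1.0362*z^3 + 24.2567*z^2 - 11.1118*z + 2.94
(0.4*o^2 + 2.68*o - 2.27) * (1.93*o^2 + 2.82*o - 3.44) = 0.772*o^4 + 6.3004*o^3 + 1.8005*o^2 - 15.6206*o + 7.8088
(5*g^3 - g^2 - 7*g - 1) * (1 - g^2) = -5*g^5 + g^4 + 12*g^3 - 7*g - 1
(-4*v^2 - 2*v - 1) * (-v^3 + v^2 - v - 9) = 4*v^5 - 2*v^4 + 3*v^3 + 37*v^2 + 19*v + 9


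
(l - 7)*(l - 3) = l^2 - 10*l + 21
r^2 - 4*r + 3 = (r - 3)*(r - 1)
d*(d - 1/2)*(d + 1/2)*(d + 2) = d^4 + 2*d^3 - d^2/4 - d/2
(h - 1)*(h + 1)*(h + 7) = h^3 + 7*h^2 - h - 7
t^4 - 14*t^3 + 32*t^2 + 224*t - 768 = (t - 8)*(t - 6)*(t - 4)*(t + 4)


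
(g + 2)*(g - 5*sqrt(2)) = g^2 - 5*sqrt(2)*g + 2*g - 10*sqrt(2)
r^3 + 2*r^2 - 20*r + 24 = (r - 2)^2*(r + 6)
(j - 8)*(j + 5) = j^2 - 3*j - 40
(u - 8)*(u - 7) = u^2 - 15*u + 56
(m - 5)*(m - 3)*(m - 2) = m^3 - 10*m^2 + 31*m - 30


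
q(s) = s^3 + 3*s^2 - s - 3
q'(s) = 3*s^2 + 6*s - 1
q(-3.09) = -0.77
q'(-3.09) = 9.10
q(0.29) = -3.01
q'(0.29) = 0.99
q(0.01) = -3.01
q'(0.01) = -0.94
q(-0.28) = -2.51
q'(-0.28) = -2.44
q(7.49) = 578.00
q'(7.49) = 212.24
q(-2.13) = 3.08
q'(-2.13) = -0.17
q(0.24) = -3.05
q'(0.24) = 0.61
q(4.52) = 146.12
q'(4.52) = 87.41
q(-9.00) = -480.00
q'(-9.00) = 188.00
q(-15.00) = -2688.00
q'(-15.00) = 584.00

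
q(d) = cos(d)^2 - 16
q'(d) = -2*sin(d)*cos(d)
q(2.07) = -15.77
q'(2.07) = 0.84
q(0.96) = -15.67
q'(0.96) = -0.94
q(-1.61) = -16.00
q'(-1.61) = -0.08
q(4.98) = -15.93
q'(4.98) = 0.51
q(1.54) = -16.00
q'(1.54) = -0.06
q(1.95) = -15.86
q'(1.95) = 0.69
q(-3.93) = -15.50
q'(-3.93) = 1.00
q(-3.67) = -15.25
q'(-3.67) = 0.87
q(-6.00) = -15.08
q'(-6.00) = -0.54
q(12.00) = -15.29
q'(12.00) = 0.91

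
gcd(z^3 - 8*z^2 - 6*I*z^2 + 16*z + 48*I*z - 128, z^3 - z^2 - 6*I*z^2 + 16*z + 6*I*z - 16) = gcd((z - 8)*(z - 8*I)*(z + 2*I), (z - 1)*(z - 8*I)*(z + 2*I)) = z^2 - 6*I*z + 16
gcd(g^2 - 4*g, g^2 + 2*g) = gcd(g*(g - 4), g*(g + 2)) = g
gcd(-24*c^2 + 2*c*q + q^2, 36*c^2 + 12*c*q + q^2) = 6*c + q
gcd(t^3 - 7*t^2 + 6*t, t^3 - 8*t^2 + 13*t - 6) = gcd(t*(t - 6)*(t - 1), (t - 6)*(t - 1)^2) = t^2 - 7*t + 6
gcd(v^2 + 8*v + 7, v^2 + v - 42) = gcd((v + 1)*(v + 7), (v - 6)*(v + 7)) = v + 7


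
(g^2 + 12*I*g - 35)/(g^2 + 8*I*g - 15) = (g + 7*I)/(g + 3*I)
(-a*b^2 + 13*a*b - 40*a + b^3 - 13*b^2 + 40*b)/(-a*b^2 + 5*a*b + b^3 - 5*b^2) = (b - 8)/b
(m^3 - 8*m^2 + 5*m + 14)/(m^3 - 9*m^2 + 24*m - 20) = (m^2 - 6*m - 7)/(m^2 - 7*m + 10)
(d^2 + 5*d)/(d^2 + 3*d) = (d + 5)/(d + 3)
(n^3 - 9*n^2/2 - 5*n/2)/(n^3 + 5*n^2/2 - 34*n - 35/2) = n/(n + 7)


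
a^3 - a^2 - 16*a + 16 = (a - 4)*(a - 1)*(a + 4)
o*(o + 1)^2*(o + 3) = o^4 + 5*o^3 + 7*o^2 + 3*o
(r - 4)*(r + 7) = r^2 + 3*r - 28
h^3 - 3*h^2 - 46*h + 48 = (h - 8)*(h - 1)*(h + 6)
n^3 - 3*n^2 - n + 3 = (n - 3)*(n - 1)*(n + 1)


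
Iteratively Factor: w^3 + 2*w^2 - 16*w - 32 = (w + 4)*(w^2 - 2*w - 8) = (w - 4)*(w + 4)*(w + 2)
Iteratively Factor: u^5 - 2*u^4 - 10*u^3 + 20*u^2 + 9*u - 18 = (u - 1)*(u^4 - u^3 - 11*u^2 + 9*u + 18) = (u - 3)*(u - 1)*(u^3 + 2*u^2 - 5*u - 6) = (u - 3)*(u - 2)*(u - 1)*(u^2 + 4*u + 3) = (u - 3)*(u - 2)*(u - 1)*(u + 1)*(u + 3)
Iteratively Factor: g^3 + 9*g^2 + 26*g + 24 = (g + 3)*(g^2 + 6*g + 8) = (g + 2)*(g + 3)*(g + 4)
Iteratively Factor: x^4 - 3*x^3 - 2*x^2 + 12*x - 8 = (x - 2)*(x^3 - x^2 - 4*x + 4) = (x - 2)*(x + 2)*(x^2 - 3*x + 2) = (x - 2)*(x - 1)*(x + 2)*(x - 2)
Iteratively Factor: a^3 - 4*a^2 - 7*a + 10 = (a - 1)*(a^2 - 3*a - 10) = (a - 5)*(a - 1)*(a + 2)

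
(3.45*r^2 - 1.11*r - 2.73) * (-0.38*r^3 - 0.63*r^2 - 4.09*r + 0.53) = -1.311*r^5 - 1.7517*r^4 - 12.3738*r^3 + 8.0883*r^2 + 10.5774*r - 1.4469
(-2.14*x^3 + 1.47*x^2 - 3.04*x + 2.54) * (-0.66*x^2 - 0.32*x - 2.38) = 1.4124*x^5 - 0.2854*x^4 + 6.6292*x^3 - 4.2022*x^2 + 6.4224*x - 6.0452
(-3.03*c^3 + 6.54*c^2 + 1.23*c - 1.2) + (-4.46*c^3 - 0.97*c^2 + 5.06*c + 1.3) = -7.49*c^3 + 5.57*c^2 + 6.29*c + 0.1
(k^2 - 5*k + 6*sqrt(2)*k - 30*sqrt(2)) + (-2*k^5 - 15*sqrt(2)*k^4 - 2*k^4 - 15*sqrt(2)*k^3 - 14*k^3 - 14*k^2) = -2*k^5 - 15*sqrt(2)*k^4 - 2*k^4 - 15*sqrt(2)*k^3 - 14*k^3 - 13*k^2 - 5*k + 6*sqrt(2)*k - 30*sqrt(2)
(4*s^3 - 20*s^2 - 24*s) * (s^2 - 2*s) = 4*s^5 - 28*s^4 + 16*s^3 + 48*s^2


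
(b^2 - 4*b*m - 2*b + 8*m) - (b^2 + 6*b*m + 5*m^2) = -10*b*m - 2*b - 5*m^2 + 8*m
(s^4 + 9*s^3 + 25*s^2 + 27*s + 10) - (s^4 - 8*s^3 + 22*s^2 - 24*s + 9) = 17*s^3 + 3*s^2 + 51*s + 1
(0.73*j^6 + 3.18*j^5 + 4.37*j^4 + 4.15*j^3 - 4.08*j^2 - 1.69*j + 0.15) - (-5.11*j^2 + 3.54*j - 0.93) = 0.73*j^6 + 3.18*j^5 + 4.37*j^4 + 4.15*j^3 + 1.03*j^2 - 5.23*j + 1.08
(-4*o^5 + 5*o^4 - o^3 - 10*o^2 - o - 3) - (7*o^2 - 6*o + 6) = -4*o^5 + 5*o^4 - o^3 - 17*o^2 + 5*o - 9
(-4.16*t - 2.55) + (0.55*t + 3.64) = 1.09 - 3.61*t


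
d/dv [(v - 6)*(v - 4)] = 2*v - 10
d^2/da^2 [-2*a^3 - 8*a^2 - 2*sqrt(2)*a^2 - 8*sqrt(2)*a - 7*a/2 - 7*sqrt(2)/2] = -12*a - 16 - 4*sqrt(2)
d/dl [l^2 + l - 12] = 2*l + 1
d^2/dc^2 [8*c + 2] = 0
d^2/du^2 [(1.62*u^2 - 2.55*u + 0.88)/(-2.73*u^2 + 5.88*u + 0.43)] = (-13.999986*u^3 - 50.76162*u^2 + 102.717342*u - 76.410924)/(20.346417*u^6 - 131.469156*u^5 + 273.550095*u^4 - 161.88228*u^3 - 43.086645*u^2 - 3.261636*u - 0.079507)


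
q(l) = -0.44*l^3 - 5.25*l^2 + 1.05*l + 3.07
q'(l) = -1.32*l^2 - 10.5*l + 1.05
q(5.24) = -198.89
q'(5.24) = -90.21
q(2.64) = -38.84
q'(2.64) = -35.87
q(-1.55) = -9.53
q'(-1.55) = 14.15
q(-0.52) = 1.17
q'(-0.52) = 6.15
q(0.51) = 2.18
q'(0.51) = -4.65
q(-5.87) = -95.00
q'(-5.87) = 17.20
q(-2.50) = -25.49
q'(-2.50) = 19.05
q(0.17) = 3.09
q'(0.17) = -0.77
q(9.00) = -733.49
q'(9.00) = -200.37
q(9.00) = -733.49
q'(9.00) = -200.37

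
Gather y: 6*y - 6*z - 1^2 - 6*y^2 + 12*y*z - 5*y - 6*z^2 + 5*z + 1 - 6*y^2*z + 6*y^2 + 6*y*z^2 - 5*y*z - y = -6*y^2*z + y*(6*z^2 + 7*z) - 6*z^2 - z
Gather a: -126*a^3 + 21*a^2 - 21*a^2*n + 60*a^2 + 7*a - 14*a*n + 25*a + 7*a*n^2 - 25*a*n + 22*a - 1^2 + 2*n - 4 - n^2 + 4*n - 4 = -126*a^3 + a^2*(81 - 21*n) + a*(7*n^2 - 39*n + 54) - n^2 + 6*n - 9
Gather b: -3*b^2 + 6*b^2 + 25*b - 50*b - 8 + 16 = 3*b^2 - 25*b + 8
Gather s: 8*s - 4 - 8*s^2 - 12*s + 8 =-8*s^2 - 4*s + 4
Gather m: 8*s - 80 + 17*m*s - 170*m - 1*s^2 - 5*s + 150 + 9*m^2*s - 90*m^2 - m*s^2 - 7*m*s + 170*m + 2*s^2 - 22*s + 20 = m^2*(9*s - 90) + m*(-s^2 + 10*s) + s^2 - 19*s + 90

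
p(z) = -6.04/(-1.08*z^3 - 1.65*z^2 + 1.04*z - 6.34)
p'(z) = -6.04*(3.24*z^2 + 3.3*z - 1.04)/(-1.08*z^3 - 1.65*z^2 + 1.04*z - 6.34)^2 = (-19.5696*z^2 - 19.932*z + 6.2816)/(1.08*z^3 + 1.65*z^2 - 1.04*z + 6.34)^2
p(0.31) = 0.97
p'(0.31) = -0.05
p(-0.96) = 0.76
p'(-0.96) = 0.12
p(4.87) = 0.04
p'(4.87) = -0.02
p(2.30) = 0.23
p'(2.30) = -0.21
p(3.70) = 0.08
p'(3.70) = -0.05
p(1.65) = 0.43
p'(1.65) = -0.41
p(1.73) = 0.40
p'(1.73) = -0.38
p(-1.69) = 0.80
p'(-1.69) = -0.28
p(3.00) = 0.13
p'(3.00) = -0.10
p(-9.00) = -0.01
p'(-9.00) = -0.00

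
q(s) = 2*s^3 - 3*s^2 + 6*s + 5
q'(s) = 6*s^2 - 6*s + 6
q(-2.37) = -52.69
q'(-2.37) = 53.92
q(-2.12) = -40.26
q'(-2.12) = 45.69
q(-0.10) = 4.37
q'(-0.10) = 6.66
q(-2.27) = -47.47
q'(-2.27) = 50.54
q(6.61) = 491.19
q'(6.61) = 228.49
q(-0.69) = -1.23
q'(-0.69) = 13.00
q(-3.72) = -161.79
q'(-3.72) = 111.35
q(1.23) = 11.56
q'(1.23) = 7.70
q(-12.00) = -3955.00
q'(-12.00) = 942.00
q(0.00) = 5.00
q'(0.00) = 6.00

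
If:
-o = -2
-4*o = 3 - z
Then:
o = 2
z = 11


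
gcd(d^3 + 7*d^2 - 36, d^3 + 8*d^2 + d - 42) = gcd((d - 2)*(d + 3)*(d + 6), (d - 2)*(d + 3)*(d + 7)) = d^2 + d - 6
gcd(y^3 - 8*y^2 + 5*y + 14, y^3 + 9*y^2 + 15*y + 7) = y + 1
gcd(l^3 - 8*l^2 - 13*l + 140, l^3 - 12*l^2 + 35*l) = l^2 - 12*l + 35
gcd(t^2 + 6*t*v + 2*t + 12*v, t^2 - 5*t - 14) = t + 2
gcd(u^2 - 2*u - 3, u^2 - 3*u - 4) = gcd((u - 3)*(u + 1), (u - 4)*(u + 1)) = u + 1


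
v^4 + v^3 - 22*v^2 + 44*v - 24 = (v - 2)^2*(v - 1)*(v + 6)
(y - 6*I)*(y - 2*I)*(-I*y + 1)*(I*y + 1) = y^4 - 8*I*y^3 - 11*y^2 - 8*I*y - 12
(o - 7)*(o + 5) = o^2 - 2*o - 35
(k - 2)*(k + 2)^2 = k^3 + 2*k^2 - 4*k - 8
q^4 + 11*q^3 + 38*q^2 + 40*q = q*(q + 2)*(q + 4)*(q + 5)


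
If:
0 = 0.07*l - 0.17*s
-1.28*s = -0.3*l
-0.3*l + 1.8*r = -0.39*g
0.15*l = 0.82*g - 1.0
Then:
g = 1.22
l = 0.00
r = -0.26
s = 0.00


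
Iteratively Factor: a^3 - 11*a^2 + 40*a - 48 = (a - 4)*(a^2 - 7*a + 12) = (a - 4)^2*(a - 3)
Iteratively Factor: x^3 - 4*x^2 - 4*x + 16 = (x - 2)*(x^2 - 2*x - 8) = (x - 2)*(x + 2)*(x - 4)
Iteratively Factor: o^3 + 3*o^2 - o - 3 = (o + 3)*(o^2 - 1) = (o - 1)*(o + 3)*(o + 1)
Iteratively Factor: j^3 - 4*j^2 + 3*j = (j - 3)*(j^2 - j) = (j - 3)*(j - 1)*(j)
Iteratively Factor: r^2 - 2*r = (r)*(r - 2)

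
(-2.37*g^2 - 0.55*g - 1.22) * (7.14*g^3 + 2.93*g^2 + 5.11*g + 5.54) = -16.9218*g^5 - 10.8711*g^4 - 22.433*g^3 - 19.5149*g^2 - 9.2812*g - 6.7588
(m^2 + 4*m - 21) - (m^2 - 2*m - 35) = 6*m + 14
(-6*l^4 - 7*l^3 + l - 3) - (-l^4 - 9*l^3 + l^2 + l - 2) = -5*l^4 + 2*l^3 - l^2 - 1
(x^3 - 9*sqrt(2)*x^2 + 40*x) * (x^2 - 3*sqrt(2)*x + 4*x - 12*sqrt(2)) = x^5 - 12*sqrt(2)*x^4 + 4*x^4 - 48*sqrt(2)*x^3 + 94*x^3 - 120*sqrt(2)*x^2 + 376*x^2 - 480*sqrt(2)*x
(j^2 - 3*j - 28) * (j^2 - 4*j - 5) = j^4 - 7*j^3 - 21*j^2 + 127*j + 140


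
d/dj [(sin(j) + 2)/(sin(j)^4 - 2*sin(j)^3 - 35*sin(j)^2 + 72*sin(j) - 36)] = (-3*sin(j)^3 - 7*sin(j)^2 + 40*sin(j) + 180)*cos(j)/((sin(j) - 6)^2*(sin(j) - 1)^3*(sin(j) + 6)^2)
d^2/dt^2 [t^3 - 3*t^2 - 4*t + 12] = 6*t - 6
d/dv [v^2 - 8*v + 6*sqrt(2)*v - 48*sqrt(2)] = 2*v - 8 + 6*sqrt(2)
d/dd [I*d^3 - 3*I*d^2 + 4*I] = 3*I*d*(d - 2)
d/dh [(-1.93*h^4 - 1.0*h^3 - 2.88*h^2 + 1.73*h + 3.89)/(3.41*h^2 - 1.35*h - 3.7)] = (-13.1626*h^5 + 4.4065*h^4 + 31.264*h^3 + 9.0887*h^2 - 5.2178*h - 1.1495)/(11.6281*h^4 - 9.207*h^3 - 23.4115*h^2 + 9.99*h + 13.69)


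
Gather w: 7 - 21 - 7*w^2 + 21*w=-7*w^2 + 21*w - 14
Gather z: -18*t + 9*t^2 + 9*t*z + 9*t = 9*t^2 + 9*t*z - 9*t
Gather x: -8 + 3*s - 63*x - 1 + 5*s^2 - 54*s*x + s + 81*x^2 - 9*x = 5*s^2 + 4*s + 81*x^2 + x*(-54*s - 72) - 9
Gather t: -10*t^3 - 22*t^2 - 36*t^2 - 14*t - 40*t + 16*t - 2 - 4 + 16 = -10*t^3 - 58*t^2 - 38*t + 10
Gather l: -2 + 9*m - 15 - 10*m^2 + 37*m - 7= -10*m^2 + 46*m - 24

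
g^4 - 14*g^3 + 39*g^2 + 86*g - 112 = (g - 8)*(g - 7)*(g - 1)*(g + 2)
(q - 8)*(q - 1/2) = q^2 - 17*q/2 + 4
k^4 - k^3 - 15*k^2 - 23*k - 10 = (k - 5)*(k + 1)^2*(k + 2)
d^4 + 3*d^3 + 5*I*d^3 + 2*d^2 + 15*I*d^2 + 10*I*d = d*(d + 1)*(d + 2)*(d + 5*I)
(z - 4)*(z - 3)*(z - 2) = z^3 - 9*z^2 + 26*z - 24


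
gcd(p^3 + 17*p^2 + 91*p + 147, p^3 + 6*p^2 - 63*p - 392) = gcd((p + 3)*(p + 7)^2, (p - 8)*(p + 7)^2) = p^2 + 14*p + 49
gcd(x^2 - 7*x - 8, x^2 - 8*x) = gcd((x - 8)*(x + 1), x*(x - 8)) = x - 8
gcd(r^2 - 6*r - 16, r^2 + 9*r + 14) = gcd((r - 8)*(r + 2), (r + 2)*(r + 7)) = r + 2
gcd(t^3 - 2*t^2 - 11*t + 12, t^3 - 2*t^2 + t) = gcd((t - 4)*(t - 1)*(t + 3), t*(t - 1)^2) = t - 1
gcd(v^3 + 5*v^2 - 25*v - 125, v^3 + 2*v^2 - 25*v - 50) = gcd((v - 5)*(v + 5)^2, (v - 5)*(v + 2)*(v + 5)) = v^2 - 25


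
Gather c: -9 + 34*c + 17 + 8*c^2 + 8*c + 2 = 8*c^2 + 42*c + 10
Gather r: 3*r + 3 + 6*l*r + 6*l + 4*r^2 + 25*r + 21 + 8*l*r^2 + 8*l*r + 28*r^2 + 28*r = 6*l + r^2*(8*l + 32) + r*(14*l + 56) + 24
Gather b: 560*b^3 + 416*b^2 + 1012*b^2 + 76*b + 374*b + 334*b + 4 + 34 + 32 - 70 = 560*b^3 + 1428*b^2 + 784*b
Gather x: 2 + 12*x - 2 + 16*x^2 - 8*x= 16*x^2 + 4*x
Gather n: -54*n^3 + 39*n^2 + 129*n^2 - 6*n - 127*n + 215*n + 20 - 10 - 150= -54*n^3 + 168*n^2 + 82*n - 140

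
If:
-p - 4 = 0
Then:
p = -4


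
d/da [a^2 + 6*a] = 2*a + 6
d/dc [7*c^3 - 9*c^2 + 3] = 3*c*(7*c - 6)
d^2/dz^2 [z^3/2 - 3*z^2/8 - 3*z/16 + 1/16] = 3*z - 3/4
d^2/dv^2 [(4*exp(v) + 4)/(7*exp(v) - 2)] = (252*exp(v) + 72)*exp(v)/(343*exp(3*v) - 294*exp(2*v) + 84*exp(v) - 8)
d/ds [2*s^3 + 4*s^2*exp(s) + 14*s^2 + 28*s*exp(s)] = 4*s^2*exp(s) + 6*s^2 + 36*s*exp(s) + 28*s + 28*exp(s)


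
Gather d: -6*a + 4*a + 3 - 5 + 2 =-2*a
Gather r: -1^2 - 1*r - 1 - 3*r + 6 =4 - 4*r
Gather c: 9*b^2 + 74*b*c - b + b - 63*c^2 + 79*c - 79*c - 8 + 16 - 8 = 9*b^2 + 74*b*c - 63*c^2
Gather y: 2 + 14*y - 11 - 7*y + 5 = 7*y - 4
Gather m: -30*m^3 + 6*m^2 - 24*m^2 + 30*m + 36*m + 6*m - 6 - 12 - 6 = -30*m^3 - 18*m^2 + 72*m - 24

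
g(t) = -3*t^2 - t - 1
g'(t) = -6*t - 1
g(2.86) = -28.40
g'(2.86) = -18.16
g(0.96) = -4.72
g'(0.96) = -6.76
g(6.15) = -120.62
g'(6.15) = -37.90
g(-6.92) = -137.74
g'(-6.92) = 40.52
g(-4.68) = -62.03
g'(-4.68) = 27.08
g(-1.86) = -9.52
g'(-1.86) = 10.16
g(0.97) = -4.79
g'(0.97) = -6.82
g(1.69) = -11.26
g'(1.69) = -11.14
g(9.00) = -253.00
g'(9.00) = -55.00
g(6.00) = -115.00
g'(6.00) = -37.00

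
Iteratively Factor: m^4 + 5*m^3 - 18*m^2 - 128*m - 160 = (m - 5)*(m^3 + 10*m^2 + 32*m + 32) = (m - 5)*(m + 2)*(m^2 + 8*m + 16) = (m - 5)*(m + 2)*(m + 4)*(m + 4)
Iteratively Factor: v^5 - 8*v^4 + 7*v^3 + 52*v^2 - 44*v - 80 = (v - 4)*(v^4 - 4*v^3 - 9*v^2 + 16*v + 20) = (v - 4)*(v - 2)*(v^3 - 2*v^2 - 13*v - 10) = (v - 4)*(v - 2)*(v + 2)*(v^2 - 4*v - 5) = (v - 5)*(v - 4)*(v - 2)*(v + 2)*(v + 1)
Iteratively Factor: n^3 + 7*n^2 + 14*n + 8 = (n + 4)*(n^2 + 3*n + 2) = (n + 1)*(n + 4)*(n + 2)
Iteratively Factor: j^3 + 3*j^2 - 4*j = (j + 4)*(j^2 - j) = (j - 1)*(j + 4)*(j)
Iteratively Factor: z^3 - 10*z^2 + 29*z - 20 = (z - 1)*(z^2 - 9*z + 20) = (z - 4)*(z - 1)*(z - 5)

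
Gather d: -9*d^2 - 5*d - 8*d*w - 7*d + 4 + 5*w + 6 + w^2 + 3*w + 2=-9*d^2 + d*(-8*w - 12) + w^2 + 8*w + 12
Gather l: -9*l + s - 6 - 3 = -9*l + s - 9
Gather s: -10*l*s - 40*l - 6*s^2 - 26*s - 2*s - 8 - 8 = -40*l - 6*s^2 + s*(-10*l - 28) - 16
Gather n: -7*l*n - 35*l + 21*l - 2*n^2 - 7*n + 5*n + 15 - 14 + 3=-14*l - 2*n^2 + n*(-7*l - 2) + 4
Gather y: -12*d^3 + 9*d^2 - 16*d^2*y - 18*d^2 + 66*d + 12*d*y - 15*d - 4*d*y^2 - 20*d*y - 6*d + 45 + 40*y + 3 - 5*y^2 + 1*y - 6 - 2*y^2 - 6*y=-12*d^3 - 9*d^2 + 45*d + y^2*(-4*d - 7) + y*(-16*d^2 - 8*d + 35) + 42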